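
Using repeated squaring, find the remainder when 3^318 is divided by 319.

5

3^1 ≡ 3 (mod 319)
3^2 ≡ 3^2 = 9 ≡ 9 (mod 319)
3^4 ≡ 9^2 = 81 ≡ 81 (mod 319)
3^8 ≡ 81^2 = 6561 ≡ 181 (mod 319)
3^16 ≡ 181^2 = 32761 ≡ 223 (mod 319)
3^32 ≡ 223^2 = 49729 ≡ 284 (mod 319)
3^64 ≡ 284^2 = 80656 ≡ 268 (mod 319)
3^128 ≡ 268^2 = 71824 ≡ 49 (mod 319)
3^256 ≡ 49^2 = 2401 ≡ 168 (mod 319)
318 = 256 + 32 + 16 + 8 + 4 + 2 in binary powers of 2.
So 3^318 ≡ 168 · 284 · 223 · 181 · 81 · 9 ≡ 5 (mod 319).
Since 5 ≠ 1, base 3 is a Fermat witness: 319 is composite.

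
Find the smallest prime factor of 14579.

14579 is odd.
Digit sum 26, not divisible by 3.
Ends in 9: not divisible by 5.
7: 14579 = 7·2082 + 5
11: 14579 = 11·1325 + 4
13: 14579 = 13·1121 + 6
17: 14579 = 17·857 + 10
19: 14579 = 19·767 + 6
23: 14579 = 23·633 + 20
29: 14579 = 29·502 + 21
31: 14579 = 31·470 + 9
37: 14579 = 37·394 + 1
41: 14579 = 41·355 + 24
43: 14579 = 43·339 + 2
47: 14579 = 47·310 + 9
53: 14579 = 53·275 + 4
59: 14579 = 59·247 + 6
61: 14579 = 61·239

61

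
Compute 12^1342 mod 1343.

168

12^1 ≡ 12 (mod 1343)
12^2 ≡ 12^2 = 144 ≡ 144 (mod 1343)
12^4 ≡ 144^2 = 20736 ≡ 591 (mod 1343)
12^8 ≡ 591^2 = 349281 ≡ 101 (mod 1343)
12^16 ≡ 101^2 = 10201 ≡ 800 (mod 1343)
12^32 ≡ 800^2 = 640000 ≡ 732 (mod 1343)
12^64 ≡ 732^2 = 535824 ≡ 1310 (mod 1343)
12^128 ≡ 1310^2 = 1716100 ≡ 1089 (mod 1343)
12^256 ≡ 1089^2 = 1185921 ≡ 52 (mod 1343)
12^512 ≡ 52^2 = 2704 ≡ 18 (mod 1343)
12^1024 ≡ 18^2 = 324 ≡ 324 (mod 1343)
1342 = 1024 + 256 + 32 + 16 + 8 + 4 + 2 in binary powers of 2.
So 12^1342 ≡ 324 · 52 · 732 · 800 · 101 · 591 · 144 ≡ 168 (mod 1343).
Since 168 ≠ 1, base 12 is a Fermat witness: 1343 is composite.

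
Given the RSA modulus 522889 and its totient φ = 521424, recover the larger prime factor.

853

φ(n) = (p−1)(q−1) = n − (p+q) + 1, so p + q = 522889 − 521424 + 1 = 1466.
p and q are the roots of t² − 1466t + 522889 = 0.
Discriminant: 1466² − 4·522889 = 2149156 − 2091556 = 57600; √57600 = 240.
q = (1466 − 240)/2 = 613, p = (1466 + 240)/2 = 853.
Check: 613 · 853 = 522889.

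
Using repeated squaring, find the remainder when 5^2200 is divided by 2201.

5^1 ≡ 5 (mod 2201)
5^2 ≡ 5^2 = 25 ≡ 25 (mod 2201)
5^4 ≡ 25^2 = 625 ≡ 625 (mod 2201)
5^8 ≡ 625^2 = 390625 ≡ 1048 (mod 2201)
5^16 ≡ 1048^2 = 1098304 ≡ 5 (mod 2201)
5^32 ≡ 5^2 = 25 ≡ 25 (mod 2201)
5^64 ≡ 25^2 = 625 ≡ 625 (mod 2201)
5^128 ≡ 625^2 = 390625 ≡ 1048 (mod 2201)
5^256 ≡ 1048^2 = 1098304 ≡ 5 (mod 2201)
5^512 ≡ 5^2 = 25 ≡ 25 (mod 2201)
5^1024 ≡ 25^2 = 625 ≡ 625 (mod 2201)
5^2048 ≡ 625^2 = 390625 ≡ 1048 (mod 2201)
2200 = 2048 + 128 + 16 + 8 in binary powers of 2.
So 5^2200 ≡ 1048 · 1048 · 5 · 1048 ≡ 1989 (mod 2201).
Since 1989 ≠ 1, base 5 is a Fermat witness: 2201 is composite.

1989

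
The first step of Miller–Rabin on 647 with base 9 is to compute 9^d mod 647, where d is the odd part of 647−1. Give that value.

647 − 1 = 646 = 2^1 · 323, so d = 323.
9^1 ≡ 9 (mod 647)
9^2 ≡ 9^2 = 81 ≡ 81 (mod 647)
9^4 ≡ 81^2 = 6561 ≡ 91 (mod 647)
9^8 ≡ 91^2 = 8281 ≡ 517 (mod 647)
9^16 ≡ 517^2 = 267289 ≡ 78 (mod 647)
9^32 ≡ 78^2 = 6084 ≡ 261 (mod 647)
9^64 ≡ 261^2 = 68121 ≡ 186 (mod 647)
9^128 ≡ 186^2 = 34596 ≡ 305 (mod 647)
9^256 ≡ 305^2 = 93025 ≡ 504 (mod 647)
323 = 256 + 64 + 2 + 1 in binary powers of 2.
So 9^323 ≡ 504 · 186 · 81 · 9 ≡ 1 (mod 647).
Since 9^d ≡ 1 (mod 647), base 9 does not prove 647 composite.

1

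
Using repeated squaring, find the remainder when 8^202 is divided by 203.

8^1 ≡ 8 (mod 203)
8^2 ≡ 8^2 = 64 ≡ 64 (mod 203)
8^4 ≡ 64^2 = 4096 ≡ 36 (mod 203)
8^8 ≡ 36^2 = 1296 ≡ 78 (mod 203)
8^16 ≡ 78^2 = 6084 ≡ 197 (mod 203)
8^32 ≡ 197^2 = 38809 ≡ 36 (mod 203)
8^64 ≡ 36^2 = 1296 ≡ 78 (mod 203)
8^128 ≡ 78^2 = 6084 ≡ 197 (mod 203)
202 = 128 + 64 + 8 + 2 in binary powers of 2.
So 8^202 ≡ 197 · 78 · 78 · 64 ≡ 71 (mod 203).
Since 71 ≠ 1, base 8 is a Fermat witness: 203 is composite.

71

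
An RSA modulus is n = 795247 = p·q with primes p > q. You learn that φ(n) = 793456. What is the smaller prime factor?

809

φ(n) = (p−1)(q−1) = n − (p+q) + 1, so p + q = 795247 − 793456 + 1 = 1792.
p and q are the roots of t² − 1792t + 795247 = 0.
Discriminant: 1792² − 4·795247 = 3211264 − 3180988 = 30276; √30276 = 174.
q = (1792 − 174)/2 = 809, p = (1792 + 174)/2 = 983.
Check: 809 · 983 = 795247.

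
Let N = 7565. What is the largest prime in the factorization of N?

89

7565 = 5 · 1513
1513 = 17 · 89
89 is prime.
So 7565 = 5 · 17 · 89; the largest prime factor is 89.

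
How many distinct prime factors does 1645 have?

3

1645 = 5 · 329
329 = 7 · 47
1645 = 5 · 7 · 47, which has 3 distinct prime factors.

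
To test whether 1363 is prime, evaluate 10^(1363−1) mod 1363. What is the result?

63

10^1 ≡ 10 (mod 1363)
10^2 ≡ 10^2 = 100 ≡ 100 (mod 1363)
10^4 ≡ 100^2 = 10000 ≡ 459 (mod 1363)
10^8 ≡ 459^2 = 210681 ≡ 779 (mod 1363)
10^16 ≡ 779^2 = 606841 ≡ 306 (mod 1363)
10^32 ≡ 306^2 = 93636 ≡ 952 (mod 1363)
10^64 ≡ 952^2 = 906304 ≡ 1272 (mod 1363)
10^128 ≡ 1272^2 = 1617984 ≡ 103 (mod 1363)
10^256 ≡ 103^2 = 10609 ≡ 1068 (mod 1363)
10^512 ≡ 1068^2 = 1140624 ≡ 1156 (mod 1363)
10^1024 ≡ 1156^2 = 1336336 ≡ 596 (mod 1363)
1362 = 1024 + 256 + 64 + 16 + 2 in binary powers of 2.
So 10^1362 ≡ 596 · 1068 · 1272 · 306 · 100 ≡ 63 (mod 1363).
Since 63 ≠ 1, base 10 is a Fermat witness: 1363 is composite.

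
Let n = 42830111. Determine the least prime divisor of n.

42830111 is odd.
Digit sum 20, not divisible by 3.
Ends in 1: not divisible by 5.
7: 42830111 = 7·6118587 + 2
11: 42830111 = 11·3893646 + 5
13: 42830111 = 13·3294623 + 12
17: 42830111 = 17·2519418 + 5
19: 42830111 = 19·2254216 + 7
23: 42830111 = 23·1862178 + 17
29: 42830111 = 29·1476900 + 11
31: 42830111 = 31·1381616 + 15
37: 42830111 = 37·1157570 + 21
41: 42830111 = 41·1044636 + 35
43: 42830111 = 43·996049 + 4
47: 42830111 = 47·911278 + 45
53: 42830111 = 53·808115 + 16
59: 42830111 = 59·725934 + 5
61: 42830111 = 61·702132 + 59
67: 42830111 = 67·639255 + 26
71: 42830111 = 71·603241

71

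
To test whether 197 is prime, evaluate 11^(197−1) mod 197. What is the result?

11^1 ≡ 11 (mod 197)
11^2 ≡ 11^2 = 121 ≡ 121 (mod 197)
11^4 ≡ 121^2 = 14641 ≡ 63 (mod 197)
11^8 ≡ 63^2 = 3969 ≡ 29 (mod 197)
11^16 ≡ 29^2 = 841 ≡ 53 (mod 197)
11^32 ≡ 53^2 = 2809 ≡ 51 (mod 197)
11^64 ≡ 51^2 = 2601 ≡ 40 (mod 197)
11^128 ≡ 40^2 = 1600 ≡ 24 (mod 197)
196 = 128 + 64 + 4 in binary powers of 2.
So 11^196 ≡ 24 · 40 · 63 ≡ 1 (mod 197).
Since the result is 1, base 11 gives no evidence that 197 is composite.

1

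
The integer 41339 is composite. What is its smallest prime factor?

67

41339 is odd.
Digit sum 20, not divisible by 3.
Ends in 9: not divisible by 5.
7: 41339 = 7·5905 + 4
11: 41339 = 11·3758 + 1
13: 41339 = 13·3179 + 12
17: 41339 = 17·2431 + 12
19: 41339 = 19·2175 + 14
23: 41339 = 23·1797 + 8
29: 41339 = 29·1425 + 14
31: 41339 = 31·1333 + 16
37: 41339 = 37·1117 + 10
41: 41339 = 41·1008 + 11
43: 41339 = 43·961 + 16
47: 41339 = 47·879 + 26
53: 41339 = 53·779 + 52
59: 41339 = 59·700 + 39
61: 41339 = 61·677 + 42
67: 41339 = 67·617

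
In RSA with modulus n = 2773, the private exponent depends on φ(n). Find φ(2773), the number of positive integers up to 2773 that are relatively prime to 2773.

2668

Factor: 2773 = 47 · 59.
φ(2773) = (47−1) · (59−1) = 46 · 58 = 2668.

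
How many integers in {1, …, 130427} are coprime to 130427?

116200

Factor: 130427 = 11 · 71 · 167.
φ(130427) = (11−1) · (71−1) · (167−1) = 10 · 70 · 166 = 116200.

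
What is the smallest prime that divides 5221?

23

5221 is odd.
Digit sum 10, not divisible by 3.
Ends in 1: not divisible by 5.
7: 5221 = 7·745 + 6
11: 5221 = 11·474 + 7
13: 5221 = 13·401 + 8
17: 5221 = 17·307 + 2
19: 5221 = 19·274 + 15
23: 5221 = 23·227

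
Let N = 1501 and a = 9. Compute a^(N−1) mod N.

828

9^1 ≡ 9 (mod 1501)
9^2 ≡ 9^2 = 81 ≡ 81 (mod 1501)
9^4 ≡ 81^2 = 6561 ≡ 557 (mod 1501)
9^8 ≡ 557^2 = 310249 ≡ 1043 (mod 1501)
9^16 ≡ 1043^2 = 1087849 ≡ 1125 (mod 1501)
9^32 ≡ 1125^2 = 1265625 ≡ 282 (mod 1501)
9^64 ≡ 282^2 = 79524 ≡ 1472 (mod 1501)
9^128 ≡ 1472^2 = 2166784 ≡ 841 (mod 1501)
9^256 ≡ 841^2 = 707281 ≡ 310 (mod 1501)
9^512 ≡ 310^2 = 96100 ≡ 36 (mod 1501)
9^1024 ≡ 36^2 = 1296 ≡ 1296 (mod 1501)
1500 = 1024 + 256 + 128 + 64 + 16 + 8 + 4 in binary powers of 2.
So 9^1500 ≡ 1296 · 310 · 841 · 1472 · 1125 · 1043 · 557 ≡ 828 (mod 1501).
Since 828 ≠ 1, base 9 is a Fermat witness: 1501 is composite.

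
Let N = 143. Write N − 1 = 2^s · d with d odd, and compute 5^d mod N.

143 − 1 = 142 = 2^1 · 71, so d = 71.
5^1 ≡ 5 (mod 143)
5^2 ≡ 5^2 = 25 ≡ 25 (mod 143)
5^4 ≡ 25^2 = 625 ≡ 53 (mod 143)
5^8 ≡ 53^2 = 2809 ≡ 92 (mod 143)
5^16 ≡ 92^2 = 8464 ≡ 27 (mod 143)
5^32 ≡ 27^2 = 729 ≡ 14 (mod 143)
5^64 ≡ 14^2 = 196 ≡ 53 (mod 143)
71 = 64 + 4 + 2 + 1 in binary powers of 2.
So 5^71 ≡ 53 · 53 · 25 · 5 ≡ 60 (mod 143).
Squaring chain: 60; never reaches −1, so base 5 is a Miller–Rabin witness that 143 is composite.

60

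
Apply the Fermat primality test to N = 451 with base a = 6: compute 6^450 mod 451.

155

6^1 ≡ 6 (mod 451)
6^2 ≡ 6^2 = 36 ≡ 36 (mod 451)
6^4 ≡ 36^2 = 1296 ≡ 394 (mod 451)
6^8 ≡ 394^2 = 155236 ≡ 92 (mod 451)
6^16 ≡ 92^2 = 8464 ≡ 346 (mod 451)
6^32 ≡ 346^2 = 119716 ≡ 201 (mod 451)
6^64 ≡ 201^2 = 40401 ≡ 262 (mod 451)
6^128 ≡ 262^2 = 68644 ≡ 92 (mod 451)
6^256 ≡ 92^2 = 8464 ≡ 346 (mod 451)
450 = 256 + 128 + 64 + 2 in binary powers of 2.
So 6^450 ≡ 346 · 92 · 262 · 36 ≡ 155 (mod 451).
Since 155 ≠ 1, base 6 is a Fermat witness: 451 is composite.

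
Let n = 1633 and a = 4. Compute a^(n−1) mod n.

4^1 ≡ 4 (mod 1633)
4^2 ≡ 4^2 = 16 ≡ 16 (mod 1633)
4^4 ≡ 16^2 = 256 ≡ 256 (mod 1633)
4^8 ≡ 256^2 = 65536 ≡ 216 (mod 1633)
4^16 ≡ 216^2 = 46656 ≡ 932 (mod 1633)
4^32 ≡ 932^2 = 868624 ≡ 1501 (mod 1633)
4^64 ≡ 1501^2 = 2253001 ≡ 1094 (mod 1633)
4^128 ≡ 1094^2 = 1196836 ≡ 1480 (mod 1633)
4^256 ≡ 1480^2 = 2190400 ≡ 547 (mod 1633)
4^512 ≡ 547^2 = 299209 ≡ 370 (mod 1633)
4^1024 ≡ 370^2 = 136900 ≡ 1361 (mod 1633)
1632 = 1024 + 512 + 64 + 32 in binary powers of 2.
So 4^1632 ≡ 1361 · 370 · 1094 · 1501 ≡ 1222 (mod 1633).
Since 1222 ≠ 1, base 4 is a Fermat witness: 1633 is composite.

1222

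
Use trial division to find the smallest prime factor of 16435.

5

16435 is odd.
Digit sum 19, not divisible by 3.
Ends in 5: divisible by 5.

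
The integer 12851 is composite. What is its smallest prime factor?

71

12851 is odd.
Digit sum 17, not divisible by 3.
Ends in 1: not divisible by 5.
7: 12851 = 7·1835 + 6
11: 12851 = 11·1168 + 3
13: 12851 = 13·988 + 7
17: 12851 = 17·755 + 16
19: 12851 = 19·676 + 7
23: 12851 = 23·558 + 17
29: 12851 = 29·443 + 4
31: 12851 = 31·414 + 17
37: 12851 = 37·347 + 12
41: 12851 = 41·313 + 18
43: 12851 = 43·298 + 37
47: 12851 = 47·273 + 20
53: 12851 = 53·242 + 25
59: 12851 = 59·217 + 48
61: 12851 = 61·210 + 41
67: 12851 = 67·191 + 54
71: 12851 = 71·181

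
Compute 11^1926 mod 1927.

11^1 ≡ 11 (mod 1927)
11^2 ≡ 11^2 = 121 ≡ 121 (mod 1927)
11^4 ≡ 121^2 = 14641 ≡ 1152 (mod 1927)
11^8 ≡ 1152^2 = 1327104 ≡ 1328 (mod 1927)
11^16 ≡ 1328^2 = 1763584 ≡ 379 (mod 1927)
11^32 ≡ 379^2 = 143641 ≡ 1043 (mod 1927)
11^64 ≡ 1043^2 = 1087849 ≡ 1021 (mod 1927)
11^128 ≡ 1021^2 = 1042441 ≡ 1861 (mod 1927)
11^256 ≡ 1861^2 = 3463321 ≡ 502 (mod 1927)
11^512 ≡ 502^2 = 252004 ≡ 1494 (mod 1927)
11^1024 ≡ 1494^2 = 2232036 ≡ 570 (mod 1927)
1926 = 1024 + 512 + 256 + 128 + 4 + 2 in binary powers of 2.
So 11^1926 ≡ 570 · 1494 · 502 · 1861 · 1152 · 121 ≡ 484 (mod 1927).
Since 484 ≠ 1, base 11 is a Fermat witness: 1927 is composite.

484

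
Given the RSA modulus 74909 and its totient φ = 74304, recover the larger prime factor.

φ(n) = (p−1)(q−1) = n − (p+q) + 1, so p + q = 74909 − 74304 + 1 = 606.
p and q are the roots of t² − 606t + 74909 = 0.
Discriminant: 606² − 4·74909 = 367236 − 299636 = 67600; √67600 = 260.
q = (606 − 260)/2 = 173, p = (606 + 260)/2 = 433.
Check: 173 · 433 = 74909.

433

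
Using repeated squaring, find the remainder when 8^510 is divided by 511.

1

8^1 ≡ 8 (mod 511)
8^2 ≡ 8^2 = 64 ≡ 64 (mod 511)
8^4 ≡ 64^2 = 4096 ≡ 8 (mod 511)
8^8 ≡ 8^2 = 64 ≡ 64 (mod 511)
8^16 ≡ 64^2 = 4096 ≡ 8 (mod 511)
8^32 ≡ 8^2 = 64 ≡ 64 (mod 511)
8^64 ≡ 64^2 = 4096 ≡ 8 (mod 511)
8^128 ≡ 8^2 = 64 ≡ 64 (mod 511)
8^256 ≡ 64^2 = 4096 ≡ 8 (mod 511)
510 = 256 + 128 + 64 + 32 + 16 + 8 + 4 + 2 in binary powers of 2.
So 8^510 ≡ 8 · 64 · 8 · 64 · 8 · 64 · 8 · 64 ≡ 1 (mod 511).
Since the result is 1, base 8 gives no evidence that 511 is composite.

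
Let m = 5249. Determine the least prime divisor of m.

5249 is odd.
Digit sum 20, not divisible by 3.
Ends in 9: not divisible by 5.
7: 5249 = 7·749 + 6
11: 5249 = 11·477 + 2
13: 5249 = 13·403 + 10
17: 5249 = 17·308 + 13
19: 5249 = 19·276 + 5
23: 5249 = 23·228 + 5
29: 5249 = 29·181

29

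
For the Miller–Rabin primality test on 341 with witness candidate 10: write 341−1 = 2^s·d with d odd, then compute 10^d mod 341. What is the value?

98

341 − 1 = 340 = 2^2 · 85, so d = 85.
10^1 ≡ 10 (mod 341)
10^2 ≡ 10^2 = 100 ≡ 100 (mod 341)
10^4 ≡ 100^2 = 10000 ≡ 111 (mod 341)
10^8 ≡ 111^2 = 12321 ≡ 45 (mod 341)
10^16 ≡ 45^2 = 2025 ≡ 320 (mod 341)
10^32 ≡ 320^2 = 102400 ≡ 100 (mod 341)
10^64 ≡ 100^2 = 10000 ≡ 111 (mod 341)
85 = 64 + 16 + 4 + 1 in binary powers of 2.
So 10^85 ≡ 111 · 320 · 111 · 10 ≡ 98 (mod 341).
Squaring chain: 98 → 56; never reaches −1, so base 10 is a Miller–Rabin witness that 341 is composite.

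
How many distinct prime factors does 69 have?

2

69 = 3 · 23
69 = 3 · 23, which has 2 distinct prime factors.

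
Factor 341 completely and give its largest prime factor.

31

341 = 11 · 31
31 is prime.
So 341 = 11 · 31; the largest prime factor is 31.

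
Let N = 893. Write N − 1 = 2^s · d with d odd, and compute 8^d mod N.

893 − 1 = 892 = 2^2 · 223, so d = 223.
8^1 ≡ 8 (mod 893)
8^2 ≡ 8^2 = 64 ≡ 64 (mod 893)
8^4 ≡ 64^2 = 4096 ≡ 524 (mod 893)
8^8 ≡ 524^2 = 274576 ≡ 425 (mod 893)
8^16 ≡ 425^2 = 180625 ≡ 239 (mod 893)
8^32 ≡ 239^2 = 57121 ≡ 862 (mod 893)
8^64 ≡ 862^2 = 743044 ≡ 68 (mod 893)
8^128 ≡ 68^2 = 4624 ≡ 159 (mod 893)
223 = 128 + 64 + 16 + 8 + 4 + 2 + 1 in binary powers of 2.
So 8^223 ≡ 159 · 68 · 239 · 425 · 524 · 64 · 8 ≡ 521 (mod 893).
Squaring chain: 521 → 862; never reaches −1, so base 8 is a Miller–Rabin witness that 893 is composite.

521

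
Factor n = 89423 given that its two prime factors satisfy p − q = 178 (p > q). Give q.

223

Since p = q + 178, we have 89423 = q(q + 178), so q² + 178q − 89423 = 0.
Discriminant: 178² + 4·89423 = 31684 + 357692 = 389376; √389376 = 624.
q = (−178 + 624)/2 = 223, and p = q + 178 = 401.
Check: 223 · 401 = 89423.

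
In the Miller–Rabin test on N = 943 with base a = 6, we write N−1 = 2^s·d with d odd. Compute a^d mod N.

943 − 1 = 942 = 2^1 · 471, so d = 471.
6^1 ≡ 6 (mod 943)
6^2 ≡ 6^2 = 36 ≡ 36 (mod 943)
6^4 ≡ 36^2 = 1296 ≡ 353 (mod 943)
6^8 ≡ 353^2 = 124609 ≡ 133 (mod 943)
6^16 ≡ 133^2 = 17689 ≡ 715 (mod 943)
6^32 ≡ 715^2 = 511225 ≡ 119 (mod 943)
6^64 ≡ 119^2 = 14161 ≡ 16 (mod 943)
6^128 ≡ 16^2 = 256 ≡ 256 (mod 943)
6^256 ≡ 256^2 = 65536 ≡ 469 (mod 943)
471 = 256 + 128 + 64 + 16 + 4 + 2 + 1 in binary powers of 2.
So 6^471 ≡ 469 · 256 · 16 · 715 · 353 · 36 · 6 ≡ 177 (mod 943).
Squaring chain: 177; never reaches −1, so base 6 is a Miller–Rabin witness that 943 is composite.

177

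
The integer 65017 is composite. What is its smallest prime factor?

79

65017 is odd.
Digit sum 19, not divisible by 3.
Ends in 7: not divisible by 5.
7: 65017 = 7·9288 + 1
11: 65017 = 11·5910 + 7
13: 65017 = 13·5001 + 4
17: 65017 = 17·3824 + 9
19: 65017 = 19·3421 + 18
23: 65017 = 23·2826 + 19
29: 65017 = 29·2241 + 28
31: 65017 = 31·2097 + 10
37: 65017 = 37·1757 + 8
41: 65017 = 41·1585 + 32
43: 65017 = 43·1512 + 1
47: 65017 = 47·1383 + 16
53: 65017 = 53·1226 + 39
59: 65017 = 59·1101 + 58
61: 65017 = 61·1065 + 52
67: 65017 = 67·970 + 27
71: 65017 = 71·915 + 52
73: 65017 = 73·890 + 47
79: 65017 = 79·823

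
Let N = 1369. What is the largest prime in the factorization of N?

1369 = 37 · 37
37 = 37 · 1
So 1369 = 37^2; the largest prime factor is 37.

37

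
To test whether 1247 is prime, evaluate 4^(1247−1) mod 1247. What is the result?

4^1 ≡ 4 (mod 1247)
4^2 ≡ 4^2 = 16 ≡ 16 (mod 1247)
4^4 ≡ 16^2 = 256 ≡ 256 (mod 1247)
4^8 ≡ 256^2 = 65536 ≡ 692 (mod 1247)
4^16 ≡ 692^2 = 478864 ≡ 16 (mod 1247)
4^32 ≡ 16^2 = 256 ≡ 256 (mod 1247)
4^64 ≡ 256^2 = 65536 ≡ 692 (mod 1247)
4^128 ≡ 692^2 = 478864 ≡ 16 (mod 1247)
4^256 ≡ 16^2 = 256 ≡ 256 (mod 1247)
4^512 ≡ 256^2 = 65536 ≡ 692 (mod 1247)
4^1024 ≡ 692^2 = 478864 ≡ 16 (mod 1247)
1246 = 1024 + 128 + 64 + 16 + 8 + 4 + 2 in binary powers of 2.
So 4^1246 ≡ 16 · 16 · 692 · 16 · 692 · 256 · 16 ≡ 1 (mod 1247).
Since the result is 1, base 4 gives no evidence that 1247 is composite.

1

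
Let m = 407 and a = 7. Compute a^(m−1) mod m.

7^1 ≡ 7 (mod 407)
7^2 ≡ 7^2 = 49 ≡ 49 (mod 407)
7^4 ≡ 49^2 = 2401 ≡ 366 (mod 407)
7^8 ≡ 366^2 = 133956 ≡ 53 (mod 407)
7^16 ≡ 53^2 = 2809 ≡ 367 (mod 407)
7^32 ≡ 367^2 = 134689 ≡ 379 (mod 407)
7^64 ≡ 379^2 = 143641 ≡ 377 (mod 407)
7^128 ≡ 377^2 = 142129 ≡ 86 (mod 407)
7^256 ≡ 86^2 = 7396 ≡ 70 (mod 407)
406 = 256 + 128 + 16 + 4 + 2 in binary powers of 2.
So 7^406 ≡ 70 · 86 · 367 · 366 · 49 ≡ 81 (mod 407).
Since 81 ≠ 1, base 7 is a Fermat witness: 407 is composite.

81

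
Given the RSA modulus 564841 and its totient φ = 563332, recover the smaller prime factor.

φ(n) = (p−1)(q−1) = n − (p+q) + 1, so p + q = 564841 − 563332 + 1 = 1510.
p and q are the roots of t² − 1510t + 564841 = 0.
Discriminant: 1510² − 4·564841 = 2280100 − 2259364 = 20736; √20736 = 144.
q = (1510 − 144)/2 = 683, p = (1510 + 144)/2 = 827.
Check: 683 · 827 = 564841.

683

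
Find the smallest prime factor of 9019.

9019 is odd.
Digit sum 19, not divisible by 3.
Ends in 9: not divisible by 5.
7: 9019 = 7·1288 + 3
11: 9019 = 11·819 + 10
13: 9019 = 13·693 + 10
17: 9019 = 17·530 + 9
19: 9019 = 19·474 + 13
23: 9019 = 23·392 + 3
29: 9019 = 29·311

29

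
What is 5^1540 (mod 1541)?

5^1 ≡ 5 (mod 1541)
5^2 ≡ 5^2 = 25 ≡ 25 (mod 1541)
5^4 ≡ 25^2 = 625 ≡ 625 (mod 1541)
5^8 ≡ 625^2 = 390625 ≡ 752 (mod 1541)
5^16 ≡ 752^2 = 565504 ≡ 1498 (mod 1541)
5^32 ≡ 1498^2 = 2244004 ≡ 308 (mod 1541)
5^64 ≡ 308^2 = 94864 ≡ 863 (mod 1541)
5^128 ≡ 863^2 = 744769 ≡ 466 (mod 1541)
5^256 ≡ 466^2 = 217156 ≡ 1416 (mod 1541)
5^512 ≡ 1416^2 = 2005056 ≡ 215 (mod 1541)
5^1024 ≡ 215^2 = 46225 ≡ 1536 (mod 1541)
1540 = 1024 + 512 + 4 in binary powers of 2.
So 5^1540 ≡ 1536 · 215 · 625 ≡ 1 (mod 1541).
Since the result is 1, base 5 gives no evidence that 1541 is composite.

1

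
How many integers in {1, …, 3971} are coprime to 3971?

Factor: 3971 = 11 · 19^2.
φ(3971) = (11−1) · 19^1·(19−1) = 10 · 342 = 3420.

3420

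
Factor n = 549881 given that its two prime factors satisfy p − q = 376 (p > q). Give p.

Since p = q + 376, we have 549881 = q(q + 376), so q² + 376q − 549881 = 0.
Discriminant: 376² + 4·549881 = 141376 + 2199524 = 2340900; √2340900 = 1530.
q = (−376 + 1530)/2 = 577, and p = q + 376 = 953.
Check: 577 · 953 = 549881.

953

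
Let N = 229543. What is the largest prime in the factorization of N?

71

229543 = 53 · 4331
4331 = 61 · 71
71 is prime.
So 229543 = 53 · 61 · 71; the largest prime factor is 71.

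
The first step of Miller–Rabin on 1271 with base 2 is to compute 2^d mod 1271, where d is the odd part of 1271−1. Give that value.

993

1271 − 1 = 1270 = 2^1 · 635, so d = 635.
2^1 ≡ 2 (mod 1271)
2^2 ≡ 2^2 = 4 ≡ 4 (mod 1271)
2^4 ≡ 4^2 = 16 ≡ 16 (mod 1271)
2^8 ≡ 16^2 = 256 ≡ 256 (mod 1271)
2^16 ≡ 256^2 = 65536 ≡ 715 (mod 1271)
2^32 ≡ 715^2 = 511225 ≡ 283 (mod 1271)
2^64 ≡ 283^2 = 80089 ≡ 16 (mod 1271)
2^128 ≡ 16^2 = 256 ≡ 256 (mod 1271)
2^256 ≡ 256^2 = 65536 ≡ 715 (mod 1271)
2^512 ≡ 715^2 = 511225 ≡ 283 (mod 1271)
635 = 512 + 64 + 32 + 16 + 8 + 2 + 1 in binary powers of 2.
So 2^635 ≡ 283 · 16 · 283 · 715 · 256 · 4 · 2 ≡ 993 (mod 1271).
Squaring chain: 993; never reaches −1, so base 2 is a Miller–Rabin witness that 1271 is composite.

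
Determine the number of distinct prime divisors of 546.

4

546 = 2 · 273
273 = 3 · 91
91 = 7 · 13
546 = 2 · 3 · 7 · 13, which has 4 distinct prime factors.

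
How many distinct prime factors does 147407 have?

147407 = 13 · 11339
11339 = 17 · 667
667 = 23 · 29
147407 = 13 · 17 · 23 · 29, which has 4 distinct prime factors.

4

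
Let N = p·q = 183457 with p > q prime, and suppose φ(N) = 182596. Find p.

φ(n) = (p−1)(q−1) = n − (p+q) + 1, so p + q = 183457 − 182596 + 1 = 862.
p and q are the roots of t² − 862t + 183457 = 0.
Discriminant: 862² − 4·183457 = 743044 − 733828 = 9216; √9216 = 96.
q = (862 − 96)/2 = 383, p = (862 + 96)/2 = 479.
Check: 383 · 479 = 183457.

479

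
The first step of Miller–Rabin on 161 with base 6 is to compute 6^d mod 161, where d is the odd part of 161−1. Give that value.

48

161 − 1 = 160 = 2^5 · 5, so d = 5.
6^1 ≡ 6 (mod 161)
6^2 ≡ 6^2 = 36 ≡ 36 (mod 161)
6^4 ≡ 36^2 = 1296 ≡ 8 (mod 161)
5 = 4 + 1 in binary powers of 2.
So 6^5 ≡ 8 · 6 ≡ 48 (mod 161).
Squaring chain: 48 → 50 → 85 → 141 → 78; never reaches −1, so base 6 is a Miller–Rabin witness that 161 is composite.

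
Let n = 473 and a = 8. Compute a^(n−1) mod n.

262

8^1 ≡ 8 (mod 473)
8^2 ≡ 8^2 = 64 ≡ 64 (mod 473)
8^4 ≡ 64^2 = 4096 ≡ 312 (mod 473)
8^8 ≡ 312^2 = 97344 ≡ 379 (mod 473)
8^16 ≡ 379^2 = 143641 ≡ 322 (mod 473)
8^32 ≡ 322^2 = 103684 ≡ 97 (mod 473)
8^64 ≡ 97^2 = 9409 ≡ 422 (mod 473)
8^128 ≡ 422^2 = 178084 ≡ 236 (mod 473)
8^256 ≡ 236^2 = 55696 ≡ 355 (mod 473)
472 = 256 + 128 + 64 + 16 + 8 in binary powers of 2.
So 8^472 ≡ 355 · 236 · 422 · 322 · 379 ≡ 262 (mod 473).
Since 262 ≠ 1, base 8 is a Fermat witness: 473 is composite.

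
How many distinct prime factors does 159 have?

2

159 = 3 · 53
159 = 3 · 53, which has 2 distinct prime factors.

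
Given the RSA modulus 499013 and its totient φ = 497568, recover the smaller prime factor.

569

φ(n) = (p−1)(q−1) = n − (p+q) + 1, so p + q = 499013 − 497568 + 1 = 1446.
p and q are the roots of t² − 1446t + 499013 = 0.
Discriminant: 1446² − 4·499013 = 2090916 − 1996052 = 94864; √94864 = 308.
q = (1446 − 308)/2 = 569, p = (1446 + 308)/2 = 877.
Check: 569 · 877 = 499013.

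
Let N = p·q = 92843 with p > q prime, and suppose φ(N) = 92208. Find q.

227

φ(n) = (p−1)(q−1) = n − (p+q) + 1, so p + q = 92843 − 92208 + 1 = 636.
p and q are the roots of t² − 636t + 92843 = 0.
Discriminant: 636² − 4·92843 = 404496 − 371372 = 33124; √33124 = 182.
q = (636 − 182)/2 = 227, p = (636 + 182)/2 = 409.
Check: 227 · 409 = 92843.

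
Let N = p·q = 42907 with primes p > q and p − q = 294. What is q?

Since p = q + 294, we have 42907 = q(q + 294), so q² + 294q − 42907 = 0.
Discriminant: 294² + 4·42907 = 86436 + 171628 = 258064; √258064 = 508.
q = (−294 + 508)/2 = 107, and p = q + 294 = 401.
Check: 107 · 401 = 42907.

107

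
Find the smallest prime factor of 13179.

3

13179 is odd.
Digit sum 21, divisible by 3.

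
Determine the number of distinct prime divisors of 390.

4

390 = 2 · 195
195 = 3 · 65
65 = 5 · 13
390 = 2 · 3 · 5 · 13, which has 4 distinct prime factors.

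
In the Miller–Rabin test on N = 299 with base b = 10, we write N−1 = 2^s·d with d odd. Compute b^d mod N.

299 − 1 = 298 = 2^1 · 149, so d = 149.
10^1 ≡ 10 (mod 299)
10^2 ≡ 10^2 = 100 ≡ 100 (mod 299)
10^4 ≡ 100^2 = 10000 ≡ 133 (mod 299)
10^8 ≡ 133^2 = 17689 ≡ 48 (mod 299)
10^16 ≡ 48^2 = 2304 ≡ 211 (mod 299)
10^32 ≡ 211^2 = 44521 ≡ 269 (mod 299)
10^64 ≡ 269^2 = 72361 ≡ 3 (mod 299)
10^128 ≡ 3^2 = 9 ≡ 9 (mod 299)
149 = 128 + 16 + 4 + 1 in binary powers of 2.
So 10^149 ≡ 9 · 211 · 133 · 10 ≡ 17 (mod 299).
Squaring chain: 17; never reaches −1, so base 10 is a Miller–Rabin witness that 299 is composite.

17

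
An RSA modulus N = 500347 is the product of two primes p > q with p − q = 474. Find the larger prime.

Since p = q + 474, we have 500347 = q(q + 474), so q² + 474q − 500347 = 0.
Discriminant: 474² + 4·500347 = 224676 + 2001388 = 2226064; √2226064 = 1492.
q = (−474 + 1492)/2 = 509, and p = q + 474 = 983.
Check: 509 · 983 = 500347.

983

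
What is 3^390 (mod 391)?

151

3^1 ≡ 3 (mod 391)
3^2 ≡ 3^2 = 9 ≡ 9 (mod 391)
3^4 ≡ 9^2 = 81 ≡ 81 (mod 391)
3^8 ≡ 81^2 = 6561 ≡ 305 (mod 391)
3^16 ≡ 305^2 = 93025 ≡ 358 (mod 391)
3^32 ≡ 358^2 = 128164 ≡ 307 (mod 391)
3^64 ≡ 307^2 = 94249 ≡ 18 (mod 391)
3^128 ≡ 18^2 = 324 ≡ 324 (mod 391)
3^256 ≡ 324^2 = 104976 ≡ 188 (mod 391)
390 = 256 + 128 + 4 + 2 in binary powers of 2.
So 3^390 ≡ 188 · 324 · 81 · 9 ≡ 151 (mod 391).
Since 151 ≠ 1, base 3 is a Fermat witness: 391 is composite.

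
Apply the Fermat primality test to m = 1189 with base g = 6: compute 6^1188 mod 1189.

6^1 ≡ 6 (mod 1189)
6^2 ≡ 6^2 = 36 ≡ 36 (mod 1189)
6^4 ≡ 36^2 = 1296 ≡ 107 (mod 1189)
6^8 ≡ 107^2 = 11449 ≡ 748 (mod 1189)
6^16 ≡ 748^2 = 559504 ≡ 674 (mod 1189)
6^32 ≡ 674^2 = 454276 ≡ 78 (mod 1189)
6^64 ≡ 78^2 = 6084 ≡ 139 (mod 1189)
6^128 ≡ 139^2 = 19321 ≡ 297 (mod 1189)
6^256 ≡ 297^2 = 88209 ≡ 223 (mod 1189)
6^512 ≡ 223^2 = 49729 ≡ 980 (mod 1189)
6^1024 ≡ 980^2 = 960400 ≡ 877 (mod 1189)
1188 = 1024 + 128 + 32 + 4 in binary powers of 2.
So 6^1188 ≡ 877 · 297 · 78 · 107 ≡ 605 (mod 1189).
Since 605 ≠ 1, base 6 is a Fermat witness: 1189 is composite.

605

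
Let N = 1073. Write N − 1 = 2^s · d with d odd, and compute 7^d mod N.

1073 − 1 = 1072 = 2^4 · 67, so d = 67.
7^1 ≡ 7 (mod 1073)
7^2 ≡ 7^2 = 49 ≡ 49 (mod 1073)
7^4 ≡ 49^2 = 2401 ≡ 255 (mod 1073)
7^8 ≡ 255^2 = 65025 ≡ 645 (mod 1073)
7^16 ≡ 645^2 = 416025 ≡ 774 (mod 1073)
7^32 ≡ 774^2 = 599076 ≡ 342 (mod 1073)
7^64 ≡ 342^2 = 116964 ≡ 7 (mod 1073)
67 = 64 + 2 + 1 in binary powers of 2.
So 7^67 ≡ 7 · 49 · 7 ≡ 255 (mod 1073).
Squaring chain: 255 → 645 → 774 → 342; never reaches −1, so base 7 is a Miller–Rabin witness that 1073 is composite.

255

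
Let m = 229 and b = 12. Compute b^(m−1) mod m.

12^1 ≡ 12 (mod 229)
12^2 ≡ 12^2 = 144 ≡ 144 (mod 229)
12^4 ≡ 144^2 = 20736 ≡ 126 (mod 229)
12^8 ≡ 126^2 = 15876 ≡ 75 (mod 229)
12^16 ≡ 75^2 = 5625 ≡ 129 (mod 229)
12^32 ≡ 129^2 = 16641 ≡ 153 (mod 229)
12^64 ≡ 153^2 = 23409 ≡ 51 (mod 229)
12^128 ≡ 51^2 = 2601 ≡ 82 (mod 229)
228 = 128 + 64 + 32 + 4 in binary powers of 2.
So 12^228 ≡ 82 · 51 · 153 · 126 ≡ 1 (mod 229).
Since the result is 1, base 12 gives no evidence that 229 is composite.

1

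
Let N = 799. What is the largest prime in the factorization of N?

799 = 17 · 47
47 is prime.
So 799 = 17 · 47; the largest prime factor is 47.

47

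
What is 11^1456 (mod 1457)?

392

11^1 ≡ 11 (mod 1457)
11^2 ≡ 11^2 = 121 ≡ 121 (mod 1457)
11^4 ≡ 121^2 = 14641 ≡ 71 (mod 1457)
11^8 ≡ 71^2 = 5041 ≡ 670 (mod 1457)
11^16 ≡ 670^2 = 448900 ≡ 144 (mod 1457)
11^32 ≡ 144^2 = 20736 ≡ 338 (mod 1457)
11^64 ≡ 338^2 = 114244 ≡ 598 (mod 1457)
11^128 ≡ 598^2 = 357604 ≡ 639 (mod 1457)
11^256 ≡ 639^2 = 408321 ≡ 361 (mod 1457)
11^512 ≡ 361^2 = 130321 ≡ 648 (mod 1457)
11^1024 ≡ 648^2 = 419904 ≡ 288 (mod 1457)
1456 = 1024 + 256 + 128 + 32 + 16 in binary powers of 2.
So 11^1456 ≡ 288 · 361 · 639 · 338 · 144 ≡ 392 (mod 1457).
Since 392 ≠ 1, base 11 is a Fermat witness: 1457 is composite.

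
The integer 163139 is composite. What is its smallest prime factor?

163139 is odd.
Digit sum 23, not divisible by 3.
Ends in 9: not divisible by 5.
7: 163139 = 7·23305 + 4
11: 163139 = 11·14830 + 9
13: 163139 = 13·12549 + 2
17: 163139 = 17·9596 + 7
19: 163139 = 19·8586 + 5
23: 163139 = 23·7093

23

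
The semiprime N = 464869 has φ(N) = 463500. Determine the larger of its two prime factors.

φ(n) = (p−1)(q−1) = n − (p+q) + 1, so p + q = 464869 − 463500 + 1 = 1370.
p and q are the roots of t² − 1370t + 464869 = 0.
Discriminant: 1370² − 4·464869 = 1876900 − 1859476 = 17424; √17424 = 132.
q = (1370 − 132)/2 = 619, p = (1370 + 132)/2 = 751.
Check: 619 · 751 = 464869.

751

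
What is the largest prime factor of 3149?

67

3149 = 47 · 67
67 is prime.
So 3149 = 47 · 67; the largest prime factor is 67.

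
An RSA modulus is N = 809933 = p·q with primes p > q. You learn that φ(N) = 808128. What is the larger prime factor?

977

φ(n) = (p−1)(q−1) = n − (p+q) + 1, so p + q = 809933 − 808128 + 1 = 1806.
p and q are the roots of t² − 1806t + 809933 = 0.
Discriminant: 1806² − 4·809933 = 3261636 − 3239732 = 21904; √21904 = 148.
q = (1806 − 148)/2 = 829, p = (1806 + 148)/2 = 977.
Check: 829 · 977 = 809933.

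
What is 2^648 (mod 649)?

2^1 ≡ 2 (mod 649)
2^2 ≡ 2^2 = 4 ≡ 4 (mod 649)
2^4 ≡ 4^2 = 16 ≡ 16 (mod 649)
2^8 ≡ 16^2 = 256 ≡ 256 (mod 649)
2^16 ≡ 256^2 = 65536 ≡ 636 (mod 649)
2^32 ≡ 636^2 = 404496 ≡ 169 (mod 649)
2^64 ≡ 169^2 = 28561 ≡ 5 (mod 649)
2^128 ≡ 5^2 = 25 ≡ 25 (mod 649)
2^256 ≡ 25^2 = 625 ≡ 625 (mod 649)
2^512 ≡ 625^2 = 390625 ≡ 576 (mod 649)
648 = 512 + 128 + 8 in binary powers of 2.
So 2^648 ≡ 576 · 25 · 256 ≡ 80 (mod 649).
Since 80 ≠ 1, base 2 is a Fermat witness: 649 is composite.

80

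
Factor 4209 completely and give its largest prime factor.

61

4209 = 3 · 1403
1403 = 23 · 61
61 is prime.
So 4209 = 3 · 23 · 61; the largest prime factor is 61.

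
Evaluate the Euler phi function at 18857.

Factor: 18857 = 109 · 173.
φ(18857) = (109−1) · (173−1) = 108 · 172 = 18576.

18576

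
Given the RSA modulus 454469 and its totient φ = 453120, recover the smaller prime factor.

φ(n) = (p−1)(q−1) = n − (p+q) + 1, so p + q = 454469 − 453120 + 1 = 1350.
p and q are the roots of t² − 1350t + 454469 = 0.
Discriminant: 1350² − 4·454469 = 1822500 − 1817876 = 4624; √4624 = 68.
q = (1350 − 68)/2 = 641, p = (1350 + 68)/2 = 709.
Check: 641 · 709 = 454469.

641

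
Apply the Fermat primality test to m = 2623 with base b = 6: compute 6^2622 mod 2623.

6^1 ≡ 6 (mod 2623)
6^2 ≡ 6^2 = 36 ≡ 36 (mod 2623)
6^4 ≡ 36^2 = 1296 ≡ 1296 (mod 2623)
6^8 ≡ 1296^2 = 1679616 ≡ 896 (mod 2623)
6^16 ≡ 896^2 = 802816 ≡ 178 (mod 2623)
6^32 ≡ 178^2 = 31684 ≡ 208 (mod 2623)
6^64 ≡ 208^2 = 43264 ≡ 1296 (mod 2623)
6^128 ≡ 1296^2 = 1679616 ≡ 896 (mod 2623)
6^256 ≡ 896^2 = 802816 ≡ 178 (mod 2623)
6^512 ≡ 178^2 = 31684 ≡ 208 (mod 2623)
6^1024 ≡ 208^2 = 43264 ≡ 1296 (mod 2623)
6^2048 ≡ 1296^2 = 1679616 ≡ 896 (mod 2623)
2622 = 2048 + 512 + 32 + 16 + 8 + 4 + 2 in binary powers of 2.
So 6^2622 ≡ 896 · 208 · 208 · 178 · 896 · 1296 · 36 ≡ 2237 (mod 2623).
Since 2237 ≠ 1, base 6 is a Fermat witness: 2623 is composite.

2237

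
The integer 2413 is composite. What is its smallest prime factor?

19

2413 is odd.
Digit sum 10, not divisible by 3.
Ends in 3: not divisible by 5.
7: 2413 = 7·344 + 5
11: 2413 = 11·219 + 4
13: 2413 = 13·185 + 8
17: 2413 = 17·141 + 16
19: 2413 = 19·127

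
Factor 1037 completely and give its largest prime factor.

1037 = 17 · 61
61 is prime.
So 1037 = 17 · 61; the largest prime factor is 61.

61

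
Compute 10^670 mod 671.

441

10^1 ≡ 10 (mod 671)
10^2 ≡ 10^2 = 100 ≡ 100 (mod 671)
10^4 ≡ 100^2 = 10000 ≡ 606 (mod 671)
10^8 ≡ 606^2 = 367236 ≡ 199 (mod 671)
10^16 ≡ 199^2 = 39601 ≡ 12 (mod 671)
10^32 ≡ 12^2 = 144 ≡ 144 (mod 671)
10^64 ≡ 144^2 = 20736 ≡ 606 (mod 671)
10^128 ≡ 606^2 = 367236 ≡ 199 (mod 671)
10^256 ≡ 199^2 = 39601 ≡ 12 (mod 671)
10^512 ≡ 12^2 = 144 ≡ 144 (mod 671)
670 = 512 + 128 + 16 + 8 + 4 + 2 in binary powers of 2.
So 10^670 ≡ 144 · 199 · 12 · 199 · 606 · 100 ≡ 441 (mod 671).
Since 441 ≠ 1, base 10 is a Fermat witness: 671 is composite.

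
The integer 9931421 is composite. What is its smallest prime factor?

89

9931421 is odd.
Digit sum 29, not divisible by 3.
Ends in 1: not divisible by 5.
7: 9931421 = 7·1418774 + 3
11: 9931421 = 11·902856 + 5
13: 9931421 = 13·763955 + 6
17: 9931421 = 17·584201 + 4
19: 9931421 = 19·522706 + 7
23: 9931421 = 23·431800 + 21
29: 9931421 = 29·342462 + 23
31: 9931421 = 31·320368 + 13
37: 9931421 = 37·268416 + 29
41: 9931421 = 41·242229 + 32
43: 9931421 = 43·230963 + 12
47: 9931421 = 47·211306 + 39
53: 9931421 = 53·187385 + 16
59: 9931421 = 59·168329 + 10
61: 9931421 = 61·162810 + 11
67: 9931421 = 67·148230 + 11
71: 9931421 = 71·139879 + 12
73: 9931421 = 73·136046 + 63
79: 9931421 = 79·125714 + 15
83: 9931421 = 83·119655 + 56
89: 9931421 = 89·111589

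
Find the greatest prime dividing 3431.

73

3431 = 47 · 73
73 is prime.
So 3431 = 47 · 73; the largest prime factor is 73.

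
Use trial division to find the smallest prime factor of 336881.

23

336881 is odd.
Digit sum 29, not divisible by 3.
Ends in 1: not divisible by 5.
7: 336881 = 7·48125 + 6
11: 336881 = 11·30625 + 6
13: 336881 = 13·25913 + 12
17: 336881 = 17·19816 + 9
19: 336881 = 19·17730 + 11
23: 336881 = 23·14647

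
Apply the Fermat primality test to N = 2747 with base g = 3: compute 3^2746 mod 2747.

91

3^1 ≡ 3 (mod 2747)
3^2 ≡ 3^2 = 9 ≡ 9 (mod 2747)
3^4 ≡ 9^2 = 81 ≡ 81 (mod 2747)
3^8 ≡ 81^2 = 6561 ≡ 1067 (mod 2747)
3^16 ≡ 1067^2 = 1138489 ≡ 1231 (mod 2747)
3^32 ≡ 1231^2 = 1515361 ≡ 1764 (mod 2747)
3^64 ≡ 1764^2 = 3111696 ≡ 2092 (mod 2747)
3^128 ≡ 2092^2 = 4376464 ≡ 493 (mod 2747)
3^256 ≡ 493^2 = 243049 ≡ 1313 (mod 2747)
3^512 ≡ 1313^2 = 1723969 ≡ 1600 (mod 2747)
3^1024 ≡ 1600^2 = 2560000 ≡ 2543 (mod 2747)
3^2048 ≡ 2543^2 = 6466849 ≡ 411 (mod 2747)
2746 = 2048 + 512 + 128 + 32 + 16 + 8 + 2 in binary powers of 2.
So 3^2746 ≡ 411 · 1600 · 493 · 1764 · 1231 · 1067 · 9 ≡ 91 (mod 2747).
Since 91 ≠ 1, base 3 is a Fermat witness: 2747 is composite.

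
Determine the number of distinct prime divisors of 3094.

3094 = 2 · 1547
1547 = 7 · 221
221 = 13 · 17
3094 = 2 · 7 · 13 · 17, which has 4 distinct prime factors.

4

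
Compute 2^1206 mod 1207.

642

2^1 ≡ 2 (mod 1207)
2^2 ≡ 2^2 = 4 ≡ 4 (mod 1207)
2^4 ≡ 4^2 = 16 ≡ 16 (mod 1207)
2^8 ≡ 16^2 = 256 ≡ 256 (mod 1207)
2^16 ≡ 256^2 = 65536 ≡ 358 (mod 1207)
2^32 ≡ 358^2 = 128164 ≡ 222 (mod 1207)
2^64 ≡ 222^2 = 49284 ≡ 1004 (mod 1207)
2^128 ≡ 1004^2 = 1008016 ≡ 171 (mod 1207)
2^256 ≡ 171^2 = 29241 ≡ 273 (mod 1207)
2^512 ≡ 273^2 = 74529 ≡ 902 (mod 1207)
2^1024 ≡ 902^2 = 813604 ≡ 86 (mod 1207)
1206 = 1024 + 128 + 32 + 16 + 4 + 2 in binary powers of 2.
So 2^1206 ≡ 86 · 171 · 222 · 358 · 16 · 4 ≡ 642 (mod 1207).
Since 642 ≠ 1, base 2 is a Fermat witness: 1207 is composite.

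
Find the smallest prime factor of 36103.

36103 is odd.
Digit sum 13, not divisible by 3.
Ends in 3: not divisible by 5.
7: 36103 = 7·5157 + 4
11: 36103 = 11·3282 + 1
13: 36103 = 13·2777 + 2
17: 36103 = 17·2123 + 12
19: 36103 = 19·1900 + 3
23: 36103 = 23·1569 + 16
29: 36103 = 29·1244 + 27
31: 36103 = 31·1164 + 19
37: 36103 = 37·975 + 28
41: 36103 = 41·880 + 23
43: 36103 = 43·839 + 26
47: 36103 = 47·768 + 7
53: 36103 = 53·681 + 10
59: 36103 = 59·611 + 54
61: 36103 = 61·591 + 52
67: 36103 = 67·538 + 57
71: 36103 = 71·508 + 35
73: 36103 = 73·494 + 41
79: 36103 = 79·457

79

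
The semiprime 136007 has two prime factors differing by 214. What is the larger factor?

Since p = q + 214, we have 136007 = q(q + 214), so q² + 214q − 136007 = 0.
Discriminant: 214² + 4·136007 = 45796 + 544028 = 589824; √589824 = 768.
q = (−214 + 768)/2 = 277, and p = q + 214 = 491.
Check: 277 · 491 = 136007.

491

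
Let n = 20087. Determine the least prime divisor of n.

53

20087 is odd.
Digit sum 17, not divisible by 3.
Ends in 7: not divisible by 5.
7: 20087 = 7·2869 + 4
11: 20087 = 11·1826 + 1
13: 20087 = 13·1545 + 2
17: 20087 = 17·1181 + 10
19: 20087 = 19·1057 + 4
23: 20087 = 23·873 + 8
29: 20087 = 29·692 + 19
31: 20087 = 31·647 + 30
37: 20087 = 37·542 + 33
41: 20087 = 41·489 + 38
43: 20087 = 43·467 + 6
47: 20087 = 47·427 + 18
53: 20087 = 53·379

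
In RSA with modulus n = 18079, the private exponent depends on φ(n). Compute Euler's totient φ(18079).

Factor: 18079 = 101 · 179.
φ(18079) = (101−1) · (179−1) = 100 · 178 = 17800.

17800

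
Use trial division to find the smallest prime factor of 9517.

9517 is odd.
Digit sum 22, not divisible by 3.
Ends in 7: not divisible by 5.
7: 9517 = 7·1359 + 4
11: 9517 = 11·865 + 2
13: 9517 = 13·732 + 1
17: 9517 = 17·559 + 14
19: 9517 = 19·500 + 17
23: 9517 = 23·413 + 18
29: 9517 = 29·328 + 5
31: 9517 = 31·307

31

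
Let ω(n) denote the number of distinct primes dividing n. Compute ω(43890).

43890 = 2 · 21945
21945 = 3 · 7315
7315 = 5 · 1463
1463 = 7 · 209
209 = 11 · 19
43890 = 2 · 3 · 5 · 7 · 11 · 19, which has 6 distinct prime factors.

6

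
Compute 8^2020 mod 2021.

8^1 ≡ 8 (mod 2021)
8^2 ≡ 8^2 = 64 ≡ 64 (mod 2021)
8^4 ≡ 64^2 = 4096 ≡ 54 (mod 2021)
8^8 ≡ 54^2 = 2916 ≡ 895 (mod 2021)
8^16 ≡ 895^2 = 801025 ≡ 709 (mod 2021)
8^32 ≡ 709^2 = 502681 ≡ 1473 (mod 2021)
8^64 ≡ 1473^2 = 2169729 ≡ 1196 (mod 2021)
8^128 ≡ 1196^2 = 1430416 ≡ 1569 (mod 2021)
8^256 ≡ 1569^2 = 2461761 ≡ 183 (mod 2021)
8^512 ≡ 183^2 = 33489 ≡ 1153 (mod 2021)
8^1024 ≡ 1153^2 = 1329409 ≡ 1612 (mod 2021)
2020 = 1024 + 512 + 256 + 128 + 64 + 32 + 4 in binary powers of 2.
So 8^2020 ≡ 1612 · 1153 · 183 · 1569 · 1196 · 1473 · 54 ≡ 1860 (mod 2021).
Since 1860 ≠ 1, base 8 is a Fermat witness: 2021 is composite.

1860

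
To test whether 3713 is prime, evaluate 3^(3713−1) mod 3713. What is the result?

1447

3^1 ≡ 3 (mod 3713)
3^2 ≡ 3^2 = 9 ≡ 9 (mod 3713)
3^4 ≡ 9^2 = 81 ≡ 81 (mod 3713)
3^8 ≡ 81^2 = 6561 ≡ 2848 (mod 3713)
3^16 ≡ 2848^2 = 8111104 ≡ 1912 (mod 3713)
3^32 ≡ 1912^2 = 3655744 ≡ 2152 (mod 3713)
3^64 ≡ 2152^2 = 4631104 ≡ 993 (mod 3713)
3^128 ≡ 993^2 = 986049 ≡ 2104 (mod 3713)
3^256 ≡ 2104^2 = 4426816 ≡ 920 (mod 3713)
3^512 ≡ 920^2 = 846400 ≡ 3549 (mod 3713)
3^1024 ≡ 3549^2 = 12595401 ≡ 905 (mod 3713)
3^2048 ≡ 905^2 = 819025 ≡ 2165 (mod 3713)
3712 = 2048 + 1024 + 512 + 128 in binary powers of 2.
So 3^3712 ≡ 2165 · 905 · 3549 · 2104 ≡ 1447 (mod 3713).
Since 1447 ≠ 1, base 3 is a Fermat witness: 3713 is composite.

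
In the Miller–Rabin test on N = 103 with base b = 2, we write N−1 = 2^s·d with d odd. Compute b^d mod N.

103 − 1 = 102 = 2^1 · 51, so d = 51.
2^1 ≡ 2 (mod 103)
2^2 ≡ 2^2 = 4 ≡ 4 (mod 103)
2^4 ≡ 4^2 = 16 ≡ 16 (mod 103)
2^8 ≡ 16^2 = 256 ≡ 50 (mod 103)
2^16 ≡ 50^2 = 2500 ≡ 28 (mod 103)
2^32 ≡ 28^2 = 784 ≡ 63 (mod 103)
51 = 32 + 16 + 2 + 1 in binary powers of 2.
So 2^51 ≡ 63 · 28 · 4 · 2 ≡ 1 (mod 103).
Since 2^d ≡ 1 (mod 103), base 2 does not prove 103 composite.

1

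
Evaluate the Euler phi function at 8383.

8200

Factor: 8383 = 83 · 101.
φ(8383) = (83−1) · (101−1) = 82 · 100 = 8200.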